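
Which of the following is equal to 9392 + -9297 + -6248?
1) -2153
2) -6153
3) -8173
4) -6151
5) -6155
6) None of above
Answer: 2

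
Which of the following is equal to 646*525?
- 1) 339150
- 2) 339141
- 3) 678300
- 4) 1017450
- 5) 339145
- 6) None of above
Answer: 1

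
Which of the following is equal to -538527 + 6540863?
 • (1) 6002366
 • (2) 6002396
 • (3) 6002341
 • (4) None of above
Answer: 4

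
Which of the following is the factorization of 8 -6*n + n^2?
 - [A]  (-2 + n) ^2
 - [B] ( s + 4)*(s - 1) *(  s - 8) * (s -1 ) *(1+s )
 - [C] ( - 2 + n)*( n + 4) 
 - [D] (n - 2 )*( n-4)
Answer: D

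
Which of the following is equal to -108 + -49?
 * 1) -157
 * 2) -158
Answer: 1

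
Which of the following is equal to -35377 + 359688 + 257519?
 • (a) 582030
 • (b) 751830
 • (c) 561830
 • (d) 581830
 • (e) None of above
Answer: d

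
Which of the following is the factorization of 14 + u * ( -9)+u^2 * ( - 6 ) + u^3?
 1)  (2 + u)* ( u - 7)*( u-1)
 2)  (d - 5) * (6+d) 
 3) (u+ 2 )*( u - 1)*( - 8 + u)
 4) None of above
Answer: 1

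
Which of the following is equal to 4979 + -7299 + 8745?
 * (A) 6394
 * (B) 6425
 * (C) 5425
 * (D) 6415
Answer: B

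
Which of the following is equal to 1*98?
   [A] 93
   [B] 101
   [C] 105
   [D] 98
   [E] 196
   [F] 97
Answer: D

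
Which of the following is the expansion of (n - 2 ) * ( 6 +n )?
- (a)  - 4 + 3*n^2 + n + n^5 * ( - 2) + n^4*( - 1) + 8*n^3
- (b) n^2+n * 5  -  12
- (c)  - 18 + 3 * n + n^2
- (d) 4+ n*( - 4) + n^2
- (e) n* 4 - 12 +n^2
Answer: e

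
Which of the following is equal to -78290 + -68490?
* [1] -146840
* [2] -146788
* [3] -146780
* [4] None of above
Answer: 3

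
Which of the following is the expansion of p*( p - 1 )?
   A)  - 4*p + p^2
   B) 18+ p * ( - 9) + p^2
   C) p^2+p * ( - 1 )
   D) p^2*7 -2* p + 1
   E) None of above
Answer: C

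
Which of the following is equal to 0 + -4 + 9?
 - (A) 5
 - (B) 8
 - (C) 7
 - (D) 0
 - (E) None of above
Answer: A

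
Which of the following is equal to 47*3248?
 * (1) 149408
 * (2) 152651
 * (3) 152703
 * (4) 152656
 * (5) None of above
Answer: 4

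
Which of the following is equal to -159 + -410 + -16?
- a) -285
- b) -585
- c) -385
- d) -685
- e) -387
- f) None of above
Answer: b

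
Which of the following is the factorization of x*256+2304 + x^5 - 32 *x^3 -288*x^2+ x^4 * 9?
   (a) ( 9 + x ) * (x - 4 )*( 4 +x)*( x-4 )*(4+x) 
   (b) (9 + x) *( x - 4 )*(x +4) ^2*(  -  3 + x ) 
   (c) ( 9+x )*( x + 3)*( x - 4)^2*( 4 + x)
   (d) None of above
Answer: a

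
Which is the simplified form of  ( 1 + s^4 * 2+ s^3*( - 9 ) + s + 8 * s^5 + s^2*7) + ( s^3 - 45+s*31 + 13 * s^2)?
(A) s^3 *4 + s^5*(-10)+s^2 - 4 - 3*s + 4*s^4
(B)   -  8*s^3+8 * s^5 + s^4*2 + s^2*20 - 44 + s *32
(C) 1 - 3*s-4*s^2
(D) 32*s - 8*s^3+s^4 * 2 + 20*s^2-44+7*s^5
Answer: B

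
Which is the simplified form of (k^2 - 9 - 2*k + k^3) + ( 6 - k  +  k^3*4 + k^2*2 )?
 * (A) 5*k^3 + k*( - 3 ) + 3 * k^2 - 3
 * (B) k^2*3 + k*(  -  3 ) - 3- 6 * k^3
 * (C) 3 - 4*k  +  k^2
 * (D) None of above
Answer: A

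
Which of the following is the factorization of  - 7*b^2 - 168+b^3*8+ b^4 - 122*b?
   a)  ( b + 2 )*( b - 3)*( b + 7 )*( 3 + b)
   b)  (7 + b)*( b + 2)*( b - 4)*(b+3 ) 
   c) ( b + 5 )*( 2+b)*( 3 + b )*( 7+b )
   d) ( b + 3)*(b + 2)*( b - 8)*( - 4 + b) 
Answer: b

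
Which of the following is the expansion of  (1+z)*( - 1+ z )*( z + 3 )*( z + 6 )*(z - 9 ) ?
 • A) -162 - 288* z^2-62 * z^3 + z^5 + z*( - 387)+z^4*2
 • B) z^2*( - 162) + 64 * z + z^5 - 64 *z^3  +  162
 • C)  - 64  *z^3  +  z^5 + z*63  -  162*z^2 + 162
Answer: C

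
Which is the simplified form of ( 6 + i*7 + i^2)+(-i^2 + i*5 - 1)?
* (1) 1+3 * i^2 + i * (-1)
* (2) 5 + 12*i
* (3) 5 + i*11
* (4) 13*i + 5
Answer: 2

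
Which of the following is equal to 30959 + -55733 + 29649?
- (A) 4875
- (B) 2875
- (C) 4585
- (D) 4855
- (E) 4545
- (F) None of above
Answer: A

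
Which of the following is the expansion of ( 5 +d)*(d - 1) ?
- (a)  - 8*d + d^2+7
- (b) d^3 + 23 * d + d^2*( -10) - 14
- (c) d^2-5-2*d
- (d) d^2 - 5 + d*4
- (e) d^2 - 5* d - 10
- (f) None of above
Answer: d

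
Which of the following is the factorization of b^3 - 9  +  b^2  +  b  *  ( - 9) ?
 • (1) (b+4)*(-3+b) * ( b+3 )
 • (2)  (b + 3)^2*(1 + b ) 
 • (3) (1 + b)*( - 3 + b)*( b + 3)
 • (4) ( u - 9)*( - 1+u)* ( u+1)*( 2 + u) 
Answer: 3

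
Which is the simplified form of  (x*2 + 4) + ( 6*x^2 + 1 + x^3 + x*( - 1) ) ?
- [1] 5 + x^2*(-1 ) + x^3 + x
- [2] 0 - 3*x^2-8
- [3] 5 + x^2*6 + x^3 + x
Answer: 3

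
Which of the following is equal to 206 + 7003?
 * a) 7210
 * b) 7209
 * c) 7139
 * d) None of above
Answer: b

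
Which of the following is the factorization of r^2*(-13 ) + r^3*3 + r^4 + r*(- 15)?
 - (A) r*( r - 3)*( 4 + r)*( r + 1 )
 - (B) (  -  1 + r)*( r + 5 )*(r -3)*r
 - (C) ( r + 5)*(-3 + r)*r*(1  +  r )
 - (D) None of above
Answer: C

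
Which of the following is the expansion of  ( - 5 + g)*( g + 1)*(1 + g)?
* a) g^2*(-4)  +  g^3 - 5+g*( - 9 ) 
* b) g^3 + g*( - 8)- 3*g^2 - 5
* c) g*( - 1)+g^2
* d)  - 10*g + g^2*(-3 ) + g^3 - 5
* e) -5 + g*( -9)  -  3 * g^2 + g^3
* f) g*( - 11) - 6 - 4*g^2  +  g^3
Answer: e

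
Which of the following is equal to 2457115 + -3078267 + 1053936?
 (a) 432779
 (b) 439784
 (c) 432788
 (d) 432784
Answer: d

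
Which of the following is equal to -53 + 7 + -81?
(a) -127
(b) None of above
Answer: a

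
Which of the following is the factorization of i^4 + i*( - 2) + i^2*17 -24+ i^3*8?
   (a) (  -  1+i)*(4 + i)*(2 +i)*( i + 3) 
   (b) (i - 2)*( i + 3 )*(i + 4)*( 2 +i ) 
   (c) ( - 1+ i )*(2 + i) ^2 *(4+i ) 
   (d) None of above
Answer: a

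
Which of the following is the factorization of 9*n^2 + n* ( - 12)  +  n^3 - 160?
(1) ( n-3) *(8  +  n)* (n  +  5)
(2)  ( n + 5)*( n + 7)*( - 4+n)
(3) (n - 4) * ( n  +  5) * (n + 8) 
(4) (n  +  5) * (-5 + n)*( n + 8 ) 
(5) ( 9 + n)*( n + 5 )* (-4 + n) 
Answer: 3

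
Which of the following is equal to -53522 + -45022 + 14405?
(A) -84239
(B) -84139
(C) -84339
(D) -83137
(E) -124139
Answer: B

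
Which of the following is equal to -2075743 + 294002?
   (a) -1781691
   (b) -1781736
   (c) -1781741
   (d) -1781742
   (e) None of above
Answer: c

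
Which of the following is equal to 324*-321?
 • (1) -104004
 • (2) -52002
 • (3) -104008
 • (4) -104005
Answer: 1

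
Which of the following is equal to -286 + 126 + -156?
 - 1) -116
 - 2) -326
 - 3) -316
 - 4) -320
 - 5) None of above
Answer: 3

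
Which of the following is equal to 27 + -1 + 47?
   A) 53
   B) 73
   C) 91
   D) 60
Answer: B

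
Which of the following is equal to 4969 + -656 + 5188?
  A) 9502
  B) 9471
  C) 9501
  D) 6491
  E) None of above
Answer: C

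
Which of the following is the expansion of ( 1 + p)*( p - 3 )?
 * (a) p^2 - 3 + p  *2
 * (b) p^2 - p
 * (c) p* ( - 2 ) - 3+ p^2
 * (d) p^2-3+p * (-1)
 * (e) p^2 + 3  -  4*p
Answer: c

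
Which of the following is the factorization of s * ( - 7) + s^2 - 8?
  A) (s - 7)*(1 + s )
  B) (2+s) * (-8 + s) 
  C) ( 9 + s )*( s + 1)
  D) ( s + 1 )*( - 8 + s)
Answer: D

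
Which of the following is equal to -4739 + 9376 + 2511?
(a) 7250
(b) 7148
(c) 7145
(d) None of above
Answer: b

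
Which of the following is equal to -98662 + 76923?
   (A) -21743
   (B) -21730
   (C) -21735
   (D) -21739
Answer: D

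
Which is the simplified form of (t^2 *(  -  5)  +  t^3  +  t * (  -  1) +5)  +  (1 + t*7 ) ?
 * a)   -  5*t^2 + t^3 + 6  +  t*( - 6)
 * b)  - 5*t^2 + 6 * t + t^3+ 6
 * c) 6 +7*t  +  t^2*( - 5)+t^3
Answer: b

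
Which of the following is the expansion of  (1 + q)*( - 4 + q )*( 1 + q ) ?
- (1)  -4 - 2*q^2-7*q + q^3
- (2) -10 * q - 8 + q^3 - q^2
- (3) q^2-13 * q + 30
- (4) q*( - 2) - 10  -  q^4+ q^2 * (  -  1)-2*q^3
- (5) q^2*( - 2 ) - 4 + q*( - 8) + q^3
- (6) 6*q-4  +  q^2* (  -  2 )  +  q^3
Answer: 1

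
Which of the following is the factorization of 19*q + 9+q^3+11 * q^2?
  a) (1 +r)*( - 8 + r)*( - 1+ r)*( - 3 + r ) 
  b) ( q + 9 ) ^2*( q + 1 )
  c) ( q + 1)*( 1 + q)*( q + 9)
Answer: c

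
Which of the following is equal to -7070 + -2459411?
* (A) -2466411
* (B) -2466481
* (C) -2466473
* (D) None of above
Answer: B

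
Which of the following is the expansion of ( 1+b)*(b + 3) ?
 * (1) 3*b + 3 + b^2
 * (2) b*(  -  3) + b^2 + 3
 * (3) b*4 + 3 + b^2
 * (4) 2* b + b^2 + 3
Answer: 3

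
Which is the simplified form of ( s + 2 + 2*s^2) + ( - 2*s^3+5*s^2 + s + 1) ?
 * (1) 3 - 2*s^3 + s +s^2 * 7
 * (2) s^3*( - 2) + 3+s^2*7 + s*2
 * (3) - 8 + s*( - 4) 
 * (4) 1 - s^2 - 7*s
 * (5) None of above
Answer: 2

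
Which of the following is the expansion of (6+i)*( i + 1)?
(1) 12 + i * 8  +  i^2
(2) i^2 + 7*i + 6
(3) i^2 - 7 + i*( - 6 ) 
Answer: 2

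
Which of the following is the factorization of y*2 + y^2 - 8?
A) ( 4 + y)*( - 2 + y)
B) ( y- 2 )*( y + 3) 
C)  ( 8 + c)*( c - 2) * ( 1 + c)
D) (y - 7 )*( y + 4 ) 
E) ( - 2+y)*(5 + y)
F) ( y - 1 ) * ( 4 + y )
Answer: A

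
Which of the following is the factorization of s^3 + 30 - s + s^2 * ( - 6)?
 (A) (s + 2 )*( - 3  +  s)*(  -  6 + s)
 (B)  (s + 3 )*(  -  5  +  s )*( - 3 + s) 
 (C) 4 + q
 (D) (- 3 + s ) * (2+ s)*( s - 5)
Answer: D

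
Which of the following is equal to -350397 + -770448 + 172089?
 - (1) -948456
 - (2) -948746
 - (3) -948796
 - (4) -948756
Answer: 4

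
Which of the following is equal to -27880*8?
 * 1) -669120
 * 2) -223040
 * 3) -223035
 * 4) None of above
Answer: 2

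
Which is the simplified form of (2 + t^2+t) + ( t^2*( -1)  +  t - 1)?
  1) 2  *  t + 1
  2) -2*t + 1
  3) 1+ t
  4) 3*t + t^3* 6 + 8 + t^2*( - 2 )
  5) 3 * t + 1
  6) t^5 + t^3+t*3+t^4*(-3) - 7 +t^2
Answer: 1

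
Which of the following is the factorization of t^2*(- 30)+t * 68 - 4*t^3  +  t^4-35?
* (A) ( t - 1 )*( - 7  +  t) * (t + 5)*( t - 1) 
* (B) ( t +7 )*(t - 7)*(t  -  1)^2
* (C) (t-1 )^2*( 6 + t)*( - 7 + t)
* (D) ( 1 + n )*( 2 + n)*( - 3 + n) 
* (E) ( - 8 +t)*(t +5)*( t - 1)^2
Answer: A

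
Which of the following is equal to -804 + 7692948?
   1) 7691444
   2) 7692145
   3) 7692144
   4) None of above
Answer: 3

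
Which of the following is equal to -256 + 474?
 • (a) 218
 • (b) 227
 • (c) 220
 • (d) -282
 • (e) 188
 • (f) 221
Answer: a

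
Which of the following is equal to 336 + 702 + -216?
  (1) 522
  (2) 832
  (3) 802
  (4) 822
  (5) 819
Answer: 4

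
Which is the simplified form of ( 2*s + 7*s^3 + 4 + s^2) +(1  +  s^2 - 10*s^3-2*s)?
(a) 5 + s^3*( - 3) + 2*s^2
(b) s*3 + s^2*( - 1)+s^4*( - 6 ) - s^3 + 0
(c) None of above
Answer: a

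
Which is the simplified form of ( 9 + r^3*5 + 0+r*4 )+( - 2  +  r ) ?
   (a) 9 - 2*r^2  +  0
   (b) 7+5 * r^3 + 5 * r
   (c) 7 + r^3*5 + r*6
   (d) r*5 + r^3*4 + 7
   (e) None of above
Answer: b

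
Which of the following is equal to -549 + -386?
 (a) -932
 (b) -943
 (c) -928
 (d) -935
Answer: d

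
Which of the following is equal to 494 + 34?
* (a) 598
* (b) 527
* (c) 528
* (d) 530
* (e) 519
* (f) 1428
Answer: c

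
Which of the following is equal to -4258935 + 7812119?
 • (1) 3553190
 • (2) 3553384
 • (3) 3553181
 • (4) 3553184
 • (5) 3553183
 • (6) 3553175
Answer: 4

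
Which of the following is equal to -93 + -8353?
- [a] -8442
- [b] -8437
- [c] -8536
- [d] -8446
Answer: d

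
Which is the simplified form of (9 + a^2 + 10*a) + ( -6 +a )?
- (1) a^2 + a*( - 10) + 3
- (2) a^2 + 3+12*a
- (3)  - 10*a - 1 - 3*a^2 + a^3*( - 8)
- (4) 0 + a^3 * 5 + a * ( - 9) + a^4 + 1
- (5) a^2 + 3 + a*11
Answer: 5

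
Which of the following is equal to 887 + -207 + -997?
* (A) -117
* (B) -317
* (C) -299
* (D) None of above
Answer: B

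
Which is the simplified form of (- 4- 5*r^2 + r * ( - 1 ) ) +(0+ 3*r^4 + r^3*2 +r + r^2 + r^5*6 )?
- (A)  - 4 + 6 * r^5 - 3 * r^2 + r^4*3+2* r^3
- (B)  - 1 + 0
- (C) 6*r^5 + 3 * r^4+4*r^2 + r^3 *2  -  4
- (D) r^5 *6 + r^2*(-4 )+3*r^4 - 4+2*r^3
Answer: D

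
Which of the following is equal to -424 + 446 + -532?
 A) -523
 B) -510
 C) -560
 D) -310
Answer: B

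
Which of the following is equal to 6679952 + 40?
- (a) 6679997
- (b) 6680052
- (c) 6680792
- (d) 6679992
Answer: d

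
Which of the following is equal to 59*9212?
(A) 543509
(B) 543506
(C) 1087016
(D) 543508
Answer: D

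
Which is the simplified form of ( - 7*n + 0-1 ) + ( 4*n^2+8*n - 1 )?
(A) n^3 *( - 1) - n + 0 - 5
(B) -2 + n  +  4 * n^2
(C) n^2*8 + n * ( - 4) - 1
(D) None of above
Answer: B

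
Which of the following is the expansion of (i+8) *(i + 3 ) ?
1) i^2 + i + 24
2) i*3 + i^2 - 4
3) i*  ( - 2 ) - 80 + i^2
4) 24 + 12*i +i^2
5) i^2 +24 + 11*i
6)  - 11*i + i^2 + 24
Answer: 5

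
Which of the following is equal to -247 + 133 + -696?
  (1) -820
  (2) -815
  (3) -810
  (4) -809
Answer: 3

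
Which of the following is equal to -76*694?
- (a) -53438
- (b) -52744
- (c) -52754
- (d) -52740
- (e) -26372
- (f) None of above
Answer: b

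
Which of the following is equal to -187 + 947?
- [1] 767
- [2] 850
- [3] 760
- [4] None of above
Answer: 3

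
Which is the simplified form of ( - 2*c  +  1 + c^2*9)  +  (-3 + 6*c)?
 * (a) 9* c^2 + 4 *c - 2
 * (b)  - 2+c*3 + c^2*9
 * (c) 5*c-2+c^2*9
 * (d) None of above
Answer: a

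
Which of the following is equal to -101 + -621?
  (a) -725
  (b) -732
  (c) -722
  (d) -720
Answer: c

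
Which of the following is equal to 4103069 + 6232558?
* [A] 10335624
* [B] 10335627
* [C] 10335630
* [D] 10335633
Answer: B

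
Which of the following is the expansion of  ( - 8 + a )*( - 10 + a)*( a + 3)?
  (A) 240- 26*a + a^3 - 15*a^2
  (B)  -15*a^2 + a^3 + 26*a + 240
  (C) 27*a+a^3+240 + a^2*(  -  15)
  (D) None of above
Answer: B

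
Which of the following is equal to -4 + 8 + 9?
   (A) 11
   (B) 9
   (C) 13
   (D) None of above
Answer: C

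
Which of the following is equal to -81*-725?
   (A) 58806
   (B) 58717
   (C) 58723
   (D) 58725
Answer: D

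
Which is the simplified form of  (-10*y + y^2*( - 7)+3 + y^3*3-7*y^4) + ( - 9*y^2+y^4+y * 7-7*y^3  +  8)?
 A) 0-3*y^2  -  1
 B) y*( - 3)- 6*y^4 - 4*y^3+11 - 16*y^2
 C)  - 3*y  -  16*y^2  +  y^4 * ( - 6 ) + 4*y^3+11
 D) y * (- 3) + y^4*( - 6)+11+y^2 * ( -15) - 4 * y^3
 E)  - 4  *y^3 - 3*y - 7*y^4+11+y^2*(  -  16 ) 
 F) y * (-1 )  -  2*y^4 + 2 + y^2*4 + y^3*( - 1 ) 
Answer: B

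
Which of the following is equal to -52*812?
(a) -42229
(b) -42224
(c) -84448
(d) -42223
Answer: b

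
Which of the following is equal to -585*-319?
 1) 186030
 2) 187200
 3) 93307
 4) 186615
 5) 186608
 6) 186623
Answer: 4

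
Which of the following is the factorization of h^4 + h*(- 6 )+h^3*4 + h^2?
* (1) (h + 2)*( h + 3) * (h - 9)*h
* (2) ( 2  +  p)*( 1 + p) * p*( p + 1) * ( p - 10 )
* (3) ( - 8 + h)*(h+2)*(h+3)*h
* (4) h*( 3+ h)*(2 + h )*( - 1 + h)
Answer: 4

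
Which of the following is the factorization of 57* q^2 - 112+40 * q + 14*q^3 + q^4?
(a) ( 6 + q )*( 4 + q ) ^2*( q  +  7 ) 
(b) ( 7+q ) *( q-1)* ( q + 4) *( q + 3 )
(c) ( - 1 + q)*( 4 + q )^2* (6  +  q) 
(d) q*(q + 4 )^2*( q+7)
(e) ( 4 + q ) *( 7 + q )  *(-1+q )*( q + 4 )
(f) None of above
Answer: e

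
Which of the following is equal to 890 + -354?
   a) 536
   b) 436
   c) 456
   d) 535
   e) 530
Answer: a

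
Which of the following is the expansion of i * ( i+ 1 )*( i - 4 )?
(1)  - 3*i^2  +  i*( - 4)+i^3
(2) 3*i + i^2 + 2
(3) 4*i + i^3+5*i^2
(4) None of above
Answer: 1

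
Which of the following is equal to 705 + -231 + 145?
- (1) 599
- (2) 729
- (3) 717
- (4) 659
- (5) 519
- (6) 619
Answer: 6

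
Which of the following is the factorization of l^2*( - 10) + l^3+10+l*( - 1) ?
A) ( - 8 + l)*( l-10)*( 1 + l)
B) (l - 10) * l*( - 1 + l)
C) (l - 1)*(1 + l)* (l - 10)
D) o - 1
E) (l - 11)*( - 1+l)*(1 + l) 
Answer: C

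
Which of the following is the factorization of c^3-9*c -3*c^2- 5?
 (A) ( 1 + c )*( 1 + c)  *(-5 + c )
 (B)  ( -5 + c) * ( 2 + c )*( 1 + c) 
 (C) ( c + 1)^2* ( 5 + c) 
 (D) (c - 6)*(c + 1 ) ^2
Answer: A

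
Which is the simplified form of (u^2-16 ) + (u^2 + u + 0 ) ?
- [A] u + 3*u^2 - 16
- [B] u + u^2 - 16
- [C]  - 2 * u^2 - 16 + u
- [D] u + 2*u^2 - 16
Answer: D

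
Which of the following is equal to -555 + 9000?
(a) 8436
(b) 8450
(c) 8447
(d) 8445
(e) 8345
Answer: d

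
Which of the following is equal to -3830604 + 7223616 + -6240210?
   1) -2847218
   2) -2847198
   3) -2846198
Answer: 2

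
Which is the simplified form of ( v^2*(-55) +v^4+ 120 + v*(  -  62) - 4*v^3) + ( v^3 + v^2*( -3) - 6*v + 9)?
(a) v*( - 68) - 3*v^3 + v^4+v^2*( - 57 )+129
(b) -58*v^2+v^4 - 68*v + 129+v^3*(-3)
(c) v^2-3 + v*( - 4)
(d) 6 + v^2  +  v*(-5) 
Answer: b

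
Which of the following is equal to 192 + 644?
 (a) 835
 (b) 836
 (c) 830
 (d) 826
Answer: b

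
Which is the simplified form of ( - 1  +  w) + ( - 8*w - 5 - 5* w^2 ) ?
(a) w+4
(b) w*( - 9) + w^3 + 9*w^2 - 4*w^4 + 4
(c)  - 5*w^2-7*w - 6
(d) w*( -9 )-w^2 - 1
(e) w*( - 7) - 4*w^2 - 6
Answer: c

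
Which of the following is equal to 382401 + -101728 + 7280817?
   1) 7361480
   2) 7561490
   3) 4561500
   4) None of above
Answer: 2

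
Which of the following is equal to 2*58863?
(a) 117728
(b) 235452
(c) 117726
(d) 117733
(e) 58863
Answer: c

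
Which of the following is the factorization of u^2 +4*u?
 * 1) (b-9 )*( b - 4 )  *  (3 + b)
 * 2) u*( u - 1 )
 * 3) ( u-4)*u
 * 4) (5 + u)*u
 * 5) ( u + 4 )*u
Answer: 5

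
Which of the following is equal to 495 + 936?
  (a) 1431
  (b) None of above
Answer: a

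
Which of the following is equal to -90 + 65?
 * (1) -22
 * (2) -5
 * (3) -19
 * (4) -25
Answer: 4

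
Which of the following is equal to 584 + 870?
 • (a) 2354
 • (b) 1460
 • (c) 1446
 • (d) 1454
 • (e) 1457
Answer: d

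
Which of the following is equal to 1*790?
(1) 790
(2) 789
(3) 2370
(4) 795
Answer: 1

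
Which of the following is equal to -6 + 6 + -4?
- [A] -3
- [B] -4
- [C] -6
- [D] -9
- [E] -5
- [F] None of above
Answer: B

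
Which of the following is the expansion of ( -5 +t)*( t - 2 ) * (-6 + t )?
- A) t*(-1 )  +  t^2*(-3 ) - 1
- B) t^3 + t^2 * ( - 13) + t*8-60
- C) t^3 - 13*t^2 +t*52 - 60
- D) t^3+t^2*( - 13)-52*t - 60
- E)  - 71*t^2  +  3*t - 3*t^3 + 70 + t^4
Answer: C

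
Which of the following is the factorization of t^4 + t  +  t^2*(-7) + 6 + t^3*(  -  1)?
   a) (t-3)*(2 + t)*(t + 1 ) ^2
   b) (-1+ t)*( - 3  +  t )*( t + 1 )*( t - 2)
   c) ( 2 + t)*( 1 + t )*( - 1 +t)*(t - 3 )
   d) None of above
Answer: c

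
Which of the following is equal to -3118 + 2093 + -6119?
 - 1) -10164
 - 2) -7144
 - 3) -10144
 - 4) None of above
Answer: 2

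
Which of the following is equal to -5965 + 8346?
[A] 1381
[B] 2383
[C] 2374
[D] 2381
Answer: D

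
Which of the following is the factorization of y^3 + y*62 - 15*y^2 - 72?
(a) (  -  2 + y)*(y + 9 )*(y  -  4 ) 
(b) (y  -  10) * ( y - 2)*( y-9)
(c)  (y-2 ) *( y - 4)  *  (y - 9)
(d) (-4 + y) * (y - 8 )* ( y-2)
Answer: c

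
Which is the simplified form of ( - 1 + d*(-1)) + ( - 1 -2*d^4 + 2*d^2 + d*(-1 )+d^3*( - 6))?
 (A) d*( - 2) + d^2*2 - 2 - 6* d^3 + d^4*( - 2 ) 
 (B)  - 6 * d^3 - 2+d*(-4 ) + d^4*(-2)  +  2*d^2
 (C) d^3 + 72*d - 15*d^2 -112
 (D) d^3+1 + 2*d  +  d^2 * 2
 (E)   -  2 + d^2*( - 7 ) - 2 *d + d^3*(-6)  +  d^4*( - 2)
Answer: A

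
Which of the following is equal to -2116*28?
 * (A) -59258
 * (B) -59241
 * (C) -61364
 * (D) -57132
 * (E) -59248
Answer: E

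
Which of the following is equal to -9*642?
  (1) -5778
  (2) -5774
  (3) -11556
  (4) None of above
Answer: 1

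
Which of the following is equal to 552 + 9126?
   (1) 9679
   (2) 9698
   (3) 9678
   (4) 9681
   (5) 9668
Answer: 3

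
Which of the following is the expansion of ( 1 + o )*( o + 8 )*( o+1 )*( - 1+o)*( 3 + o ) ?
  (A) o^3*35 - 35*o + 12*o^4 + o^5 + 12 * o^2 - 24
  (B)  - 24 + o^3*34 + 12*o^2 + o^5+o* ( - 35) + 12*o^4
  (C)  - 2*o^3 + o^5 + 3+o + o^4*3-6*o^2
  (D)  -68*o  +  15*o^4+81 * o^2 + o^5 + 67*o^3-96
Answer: B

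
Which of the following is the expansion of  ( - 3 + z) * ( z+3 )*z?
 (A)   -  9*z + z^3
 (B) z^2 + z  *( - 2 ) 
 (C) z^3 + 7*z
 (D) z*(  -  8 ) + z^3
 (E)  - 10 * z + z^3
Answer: A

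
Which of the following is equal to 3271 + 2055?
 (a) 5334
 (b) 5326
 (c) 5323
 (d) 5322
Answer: b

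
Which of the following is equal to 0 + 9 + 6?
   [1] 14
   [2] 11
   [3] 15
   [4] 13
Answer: 3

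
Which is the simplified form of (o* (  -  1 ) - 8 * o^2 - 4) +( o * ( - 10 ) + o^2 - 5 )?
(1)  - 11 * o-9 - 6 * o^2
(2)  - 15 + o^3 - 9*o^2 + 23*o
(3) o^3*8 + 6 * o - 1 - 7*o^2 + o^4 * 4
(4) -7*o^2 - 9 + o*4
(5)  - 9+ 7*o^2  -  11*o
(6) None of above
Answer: 6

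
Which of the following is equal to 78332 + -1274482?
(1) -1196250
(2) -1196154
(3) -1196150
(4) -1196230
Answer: 3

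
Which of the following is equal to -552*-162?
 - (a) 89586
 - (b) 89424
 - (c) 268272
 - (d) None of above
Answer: b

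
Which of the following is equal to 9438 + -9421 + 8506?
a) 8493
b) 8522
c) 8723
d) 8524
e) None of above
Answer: e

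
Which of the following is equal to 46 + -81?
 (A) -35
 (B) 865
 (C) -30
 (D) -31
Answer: A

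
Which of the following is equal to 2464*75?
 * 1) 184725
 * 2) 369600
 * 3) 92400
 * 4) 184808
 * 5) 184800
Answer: 5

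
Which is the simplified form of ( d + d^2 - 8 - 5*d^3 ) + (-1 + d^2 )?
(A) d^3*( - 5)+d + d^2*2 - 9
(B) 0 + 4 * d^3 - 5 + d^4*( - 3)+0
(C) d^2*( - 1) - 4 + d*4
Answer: A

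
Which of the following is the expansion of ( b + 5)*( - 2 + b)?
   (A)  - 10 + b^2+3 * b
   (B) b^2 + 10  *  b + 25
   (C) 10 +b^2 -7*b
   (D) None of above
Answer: A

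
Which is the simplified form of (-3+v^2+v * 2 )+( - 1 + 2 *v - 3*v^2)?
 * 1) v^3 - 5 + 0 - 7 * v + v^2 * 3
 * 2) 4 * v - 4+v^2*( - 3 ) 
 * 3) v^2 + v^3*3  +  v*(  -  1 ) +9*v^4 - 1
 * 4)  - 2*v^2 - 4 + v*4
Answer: 4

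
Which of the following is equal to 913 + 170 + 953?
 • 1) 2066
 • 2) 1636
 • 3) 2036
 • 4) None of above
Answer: 3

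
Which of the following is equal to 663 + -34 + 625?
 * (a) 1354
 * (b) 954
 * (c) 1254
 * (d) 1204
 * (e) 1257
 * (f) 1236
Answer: c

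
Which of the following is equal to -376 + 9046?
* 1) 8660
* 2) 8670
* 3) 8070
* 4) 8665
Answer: 2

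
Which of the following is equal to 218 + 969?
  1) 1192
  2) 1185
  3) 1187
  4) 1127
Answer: 3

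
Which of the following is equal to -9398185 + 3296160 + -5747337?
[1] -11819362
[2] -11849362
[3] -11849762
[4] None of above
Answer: 2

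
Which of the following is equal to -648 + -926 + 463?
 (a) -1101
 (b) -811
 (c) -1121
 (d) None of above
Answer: d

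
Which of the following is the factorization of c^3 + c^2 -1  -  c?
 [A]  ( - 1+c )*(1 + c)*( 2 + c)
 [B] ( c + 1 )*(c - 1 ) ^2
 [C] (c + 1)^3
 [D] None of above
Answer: D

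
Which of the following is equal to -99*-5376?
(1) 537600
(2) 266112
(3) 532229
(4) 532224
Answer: 4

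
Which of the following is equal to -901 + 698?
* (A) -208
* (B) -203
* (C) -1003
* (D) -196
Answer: B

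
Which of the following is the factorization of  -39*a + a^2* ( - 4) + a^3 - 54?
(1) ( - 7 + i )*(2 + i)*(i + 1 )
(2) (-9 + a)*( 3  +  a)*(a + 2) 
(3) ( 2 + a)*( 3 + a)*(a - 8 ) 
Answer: 2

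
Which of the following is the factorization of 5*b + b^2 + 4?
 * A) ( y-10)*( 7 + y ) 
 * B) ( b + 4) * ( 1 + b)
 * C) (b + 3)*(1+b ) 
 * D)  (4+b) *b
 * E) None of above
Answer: B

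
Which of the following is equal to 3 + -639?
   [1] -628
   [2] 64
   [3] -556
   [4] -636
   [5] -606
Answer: 4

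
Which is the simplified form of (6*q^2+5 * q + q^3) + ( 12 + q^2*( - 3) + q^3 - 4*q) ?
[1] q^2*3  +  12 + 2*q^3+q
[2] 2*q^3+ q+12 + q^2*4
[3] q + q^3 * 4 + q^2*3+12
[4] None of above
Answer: 1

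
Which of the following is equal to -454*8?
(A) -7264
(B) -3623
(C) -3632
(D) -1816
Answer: C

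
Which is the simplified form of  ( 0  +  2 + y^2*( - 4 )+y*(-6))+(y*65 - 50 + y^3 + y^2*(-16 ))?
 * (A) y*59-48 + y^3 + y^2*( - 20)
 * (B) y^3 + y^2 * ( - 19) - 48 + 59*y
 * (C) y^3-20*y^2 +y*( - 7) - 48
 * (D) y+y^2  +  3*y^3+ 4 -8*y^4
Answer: A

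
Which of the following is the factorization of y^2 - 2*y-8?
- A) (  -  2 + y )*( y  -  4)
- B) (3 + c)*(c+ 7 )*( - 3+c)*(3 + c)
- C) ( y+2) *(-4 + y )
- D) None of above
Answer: C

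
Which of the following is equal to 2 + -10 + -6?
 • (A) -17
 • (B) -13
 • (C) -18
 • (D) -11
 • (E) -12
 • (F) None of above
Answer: F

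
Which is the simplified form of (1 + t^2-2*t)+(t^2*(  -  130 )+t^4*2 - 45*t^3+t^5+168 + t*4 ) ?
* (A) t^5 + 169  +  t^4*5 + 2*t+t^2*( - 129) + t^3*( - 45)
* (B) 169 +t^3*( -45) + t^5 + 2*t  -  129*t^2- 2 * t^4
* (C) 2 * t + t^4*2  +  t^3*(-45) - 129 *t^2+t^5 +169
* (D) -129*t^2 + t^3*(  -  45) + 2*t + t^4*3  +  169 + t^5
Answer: C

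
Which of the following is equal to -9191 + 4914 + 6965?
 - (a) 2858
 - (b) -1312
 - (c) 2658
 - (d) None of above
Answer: d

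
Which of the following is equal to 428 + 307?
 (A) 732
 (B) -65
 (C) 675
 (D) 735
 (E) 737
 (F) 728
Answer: D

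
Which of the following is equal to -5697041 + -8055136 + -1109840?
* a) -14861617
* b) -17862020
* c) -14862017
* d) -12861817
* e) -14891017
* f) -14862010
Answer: c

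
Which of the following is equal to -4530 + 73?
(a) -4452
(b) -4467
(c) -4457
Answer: c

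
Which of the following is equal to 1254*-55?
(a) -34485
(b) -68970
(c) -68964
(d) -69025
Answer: b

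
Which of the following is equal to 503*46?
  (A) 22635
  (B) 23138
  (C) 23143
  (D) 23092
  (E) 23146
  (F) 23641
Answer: B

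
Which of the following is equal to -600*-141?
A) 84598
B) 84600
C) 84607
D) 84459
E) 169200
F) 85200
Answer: B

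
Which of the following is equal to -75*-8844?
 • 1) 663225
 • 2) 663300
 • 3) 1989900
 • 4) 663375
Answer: 2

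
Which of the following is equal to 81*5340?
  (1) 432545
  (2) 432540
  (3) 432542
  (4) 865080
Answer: 2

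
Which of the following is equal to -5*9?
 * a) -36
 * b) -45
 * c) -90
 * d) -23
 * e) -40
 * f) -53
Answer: b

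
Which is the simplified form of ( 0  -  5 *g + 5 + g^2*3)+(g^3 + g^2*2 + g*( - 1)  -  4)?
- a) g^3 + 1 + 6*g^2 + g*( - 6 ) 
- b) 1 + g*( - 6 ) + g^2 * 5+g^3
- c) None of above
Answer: b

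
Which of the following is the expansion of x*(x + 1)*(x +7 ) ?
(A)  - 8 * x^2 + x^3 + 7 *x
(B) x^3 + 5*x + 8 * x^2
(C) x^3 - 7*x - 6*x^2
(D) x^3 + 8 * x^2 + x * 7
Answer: D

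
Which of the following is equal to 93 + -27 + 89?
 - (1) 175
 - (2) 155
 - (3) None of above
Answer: 2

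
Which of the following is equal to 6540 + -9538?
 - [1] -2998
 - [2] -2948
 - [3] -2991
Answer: 1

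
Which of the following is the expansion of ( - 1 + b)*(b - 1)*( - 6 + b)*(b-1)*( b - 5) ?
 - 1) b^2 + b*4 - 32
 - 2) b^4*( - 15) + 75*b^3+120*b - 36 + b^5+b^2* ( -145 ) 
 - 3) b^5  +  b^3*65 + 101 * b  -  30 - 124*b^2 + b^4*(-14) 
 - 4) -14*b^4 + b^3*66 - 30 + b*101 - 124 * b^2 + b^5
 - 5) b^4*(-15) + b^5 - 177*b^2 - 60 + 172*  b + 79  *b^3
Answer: 4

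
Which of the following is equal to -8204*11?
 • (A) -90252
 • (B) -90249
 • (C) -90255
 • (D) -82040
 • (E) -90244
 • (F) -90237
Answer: E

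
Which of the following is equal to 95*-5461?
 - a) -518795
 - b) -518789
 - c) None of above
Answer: a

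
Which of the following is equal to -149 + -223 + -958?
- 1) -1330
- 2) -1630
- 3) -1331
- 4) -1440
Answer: 1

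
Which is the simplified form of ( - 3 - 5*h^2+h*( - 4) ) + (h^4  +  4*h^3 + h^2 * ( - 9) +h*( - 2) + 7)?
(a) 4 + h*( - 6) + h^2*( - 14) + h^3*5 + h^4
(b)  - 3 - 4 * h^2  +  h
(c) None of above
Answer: c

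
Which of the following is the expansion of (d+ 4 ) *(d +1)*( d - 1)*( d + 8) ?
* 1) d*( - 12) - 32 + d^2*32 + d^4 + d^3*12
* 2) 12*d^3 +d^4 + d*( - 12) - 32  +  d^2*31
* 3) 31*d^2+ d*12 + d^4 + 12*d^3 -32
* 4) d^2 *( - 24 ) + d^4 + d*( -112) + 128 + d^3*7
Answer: 2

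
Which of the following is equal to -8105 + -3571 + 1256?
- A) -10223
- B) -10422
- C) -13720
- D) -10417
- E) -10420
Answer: E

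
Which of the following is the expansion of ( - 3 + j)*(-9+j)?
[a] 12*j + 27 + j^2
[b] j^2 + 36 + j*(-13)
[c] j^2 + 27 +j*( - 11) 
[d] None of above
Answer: d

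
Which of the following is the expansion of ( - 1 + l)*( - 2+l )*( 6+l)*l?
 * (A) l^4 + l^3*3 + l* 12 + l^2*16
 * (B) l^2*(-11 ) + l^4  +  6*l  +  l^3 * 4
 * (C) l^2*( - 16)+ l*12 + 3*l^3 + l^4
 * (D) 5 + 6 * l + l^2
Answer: C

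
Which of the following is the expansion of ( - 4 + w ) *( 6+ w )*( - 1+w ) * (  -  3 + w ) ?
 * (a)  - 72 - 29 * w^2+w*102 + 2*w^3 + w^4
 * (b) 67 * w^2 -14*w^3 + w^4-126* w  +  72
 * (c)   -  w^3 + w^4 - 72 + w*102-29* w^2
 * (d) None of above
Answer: d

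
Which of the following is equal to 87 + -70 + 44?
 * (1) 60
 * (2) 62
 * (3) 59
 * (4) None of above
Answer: 4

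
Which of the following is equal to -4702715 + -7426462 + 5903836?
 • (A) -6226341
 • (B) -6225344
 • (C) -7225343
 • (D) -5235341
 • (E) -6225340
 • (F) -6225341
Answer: F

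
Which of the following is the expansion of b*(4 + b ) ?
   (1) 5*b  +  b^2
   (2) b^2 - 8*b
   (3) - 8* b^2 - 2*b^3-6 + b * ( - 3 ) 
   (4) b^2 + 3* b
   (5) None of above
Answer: 5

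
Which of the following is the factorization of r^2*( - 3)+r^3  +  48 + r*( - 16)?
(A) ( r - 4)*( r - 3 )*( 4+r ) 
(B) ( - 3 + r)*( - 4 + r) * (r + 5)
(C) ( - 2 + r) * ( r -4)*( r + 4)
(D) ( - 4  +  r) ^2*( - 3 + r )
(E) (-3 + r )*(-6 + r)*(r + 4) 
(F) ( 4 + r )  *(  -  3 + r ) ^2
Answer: A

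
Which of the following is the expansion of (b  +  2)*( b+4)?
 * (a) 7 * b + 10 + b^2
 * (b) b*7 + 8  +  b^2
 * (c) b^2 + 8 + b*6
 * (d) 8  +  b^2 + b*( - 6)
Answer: c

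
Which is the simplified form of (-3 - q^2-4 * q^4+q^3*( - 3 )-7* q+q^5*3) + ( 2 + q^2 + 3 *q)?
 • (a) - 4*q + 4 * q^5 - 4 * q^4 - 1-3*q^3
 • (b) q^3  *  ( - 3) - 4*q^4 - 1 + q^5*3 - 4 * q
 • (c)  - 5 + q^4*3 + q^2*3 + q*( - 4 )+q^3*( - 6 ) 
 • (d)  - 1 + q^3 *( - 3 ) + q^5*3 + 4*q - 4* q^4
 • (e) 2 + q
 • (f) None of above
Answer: b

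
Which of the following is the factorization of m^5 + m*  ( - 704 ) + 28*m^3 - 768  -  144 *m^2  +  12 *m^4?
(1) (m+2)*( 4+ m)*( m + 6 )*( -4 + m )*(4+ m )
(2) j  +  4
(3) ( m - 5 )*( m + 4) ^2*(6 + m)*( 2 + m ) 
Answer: 1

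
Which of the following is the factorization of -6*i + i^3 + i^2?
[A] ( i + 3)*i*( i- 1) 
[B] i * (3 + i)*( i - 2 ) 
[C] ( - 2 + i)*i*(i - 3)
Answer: B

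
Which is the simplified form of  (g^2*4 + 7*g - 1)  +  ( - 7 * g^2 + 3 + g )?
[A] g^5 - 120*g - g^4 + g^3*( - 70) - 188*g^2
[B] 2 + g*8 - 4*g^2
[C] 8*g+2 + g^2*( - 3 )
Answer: C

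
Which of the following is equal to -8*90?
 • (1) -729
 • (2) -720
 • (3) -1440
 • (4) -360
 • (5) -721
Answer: 2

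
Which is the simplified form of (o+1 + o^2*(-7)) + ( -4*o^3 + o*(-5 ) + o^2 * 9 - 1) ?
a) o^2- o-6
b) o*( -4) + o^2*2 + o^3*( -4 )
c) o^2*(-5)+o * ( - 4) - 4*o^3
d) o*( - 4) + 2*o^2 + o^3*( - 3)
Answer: b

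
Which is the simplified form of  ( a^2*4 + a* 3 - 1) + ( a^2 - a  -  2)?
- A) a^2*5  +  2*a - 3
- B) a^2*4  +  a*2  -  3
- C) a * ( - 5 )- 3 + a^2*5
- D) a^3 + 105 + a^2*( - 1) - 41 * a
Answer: A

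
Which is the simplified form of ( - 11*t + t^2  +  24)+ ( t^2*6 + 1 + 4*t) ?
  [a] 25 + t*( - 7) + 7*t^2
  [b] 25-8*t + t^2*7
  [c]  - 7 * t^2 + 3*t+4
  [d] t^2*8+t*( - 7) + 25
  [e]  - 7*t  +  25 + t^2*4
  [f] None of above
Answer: a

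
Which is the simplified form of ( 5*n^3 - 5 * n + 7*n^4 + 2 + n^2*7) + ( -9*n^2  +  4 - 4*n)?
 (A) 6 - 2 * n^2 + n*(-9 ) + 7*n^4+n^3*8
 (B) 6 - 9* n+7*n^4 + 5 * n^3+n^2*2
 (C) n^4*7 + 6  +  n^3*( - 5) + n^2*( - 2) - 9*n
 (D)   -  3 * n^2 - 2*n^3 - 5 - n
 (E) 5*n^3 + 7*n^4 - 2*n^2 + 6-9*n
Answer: E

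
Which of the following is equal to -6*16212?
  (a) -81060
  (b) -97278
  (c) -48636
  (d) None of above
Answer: d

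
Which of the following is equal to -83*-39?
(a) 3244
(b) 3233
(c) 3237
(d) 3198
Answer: c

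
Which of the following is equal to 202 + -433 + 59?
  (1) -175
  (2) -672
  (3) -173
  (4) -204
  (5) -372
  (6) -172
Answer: 6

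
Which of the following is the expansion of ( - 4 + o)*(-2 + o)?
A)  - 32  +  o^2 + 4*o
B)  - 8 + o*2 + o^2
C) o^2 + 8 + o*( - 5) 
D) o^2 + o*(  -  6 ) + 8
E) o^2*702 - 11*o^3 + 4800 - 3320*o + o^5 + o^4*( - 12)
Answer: D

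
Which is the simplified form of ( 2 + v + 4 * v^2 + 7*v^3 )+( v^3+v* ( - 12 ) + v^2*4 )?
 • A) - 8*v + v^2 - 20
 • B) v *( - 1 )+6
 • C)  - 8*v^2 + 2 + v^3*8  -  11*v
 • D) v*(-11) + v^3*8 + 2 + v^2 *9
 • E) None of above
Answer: E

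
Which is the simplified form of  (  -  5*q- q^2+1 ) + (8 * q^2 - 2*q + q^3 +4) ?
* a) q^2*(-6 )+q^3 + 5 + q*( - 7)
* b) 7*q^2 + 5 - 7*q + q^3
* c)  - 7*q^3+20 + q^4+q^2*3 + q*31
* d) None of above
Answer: b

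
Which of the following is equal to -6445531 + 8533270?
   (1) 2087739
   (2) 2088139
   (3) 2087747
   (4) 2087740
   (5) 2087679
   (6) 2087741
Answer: 1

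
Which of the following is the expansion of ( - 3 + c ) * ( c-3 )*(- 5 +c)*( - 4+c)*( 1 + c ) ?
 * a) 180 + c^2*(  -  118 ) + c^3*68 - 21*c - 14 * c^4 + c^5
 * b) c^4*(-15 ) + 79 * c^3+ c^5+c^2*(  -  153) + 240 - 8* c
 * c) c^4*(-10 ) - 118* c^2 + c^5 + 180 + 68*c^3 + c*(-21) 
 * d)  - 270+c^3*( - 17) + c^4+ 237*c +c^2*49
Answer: a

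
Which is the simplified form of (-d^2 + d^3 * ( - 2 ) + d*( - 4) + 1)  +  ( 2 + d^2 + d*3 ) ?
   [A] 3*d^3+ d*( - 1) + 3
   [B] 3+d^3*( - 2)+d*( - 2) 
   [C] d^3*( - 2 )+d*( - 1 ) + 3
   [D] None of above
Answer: C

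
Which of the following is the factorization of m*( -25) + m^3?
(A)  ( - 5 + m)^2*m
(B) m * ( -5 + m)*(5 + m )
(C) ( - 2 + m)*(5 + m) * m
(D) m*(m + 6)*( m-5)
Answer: B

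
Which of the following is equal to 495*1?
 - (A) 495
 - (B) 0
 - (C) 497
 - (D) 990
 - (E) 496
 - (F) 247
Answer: A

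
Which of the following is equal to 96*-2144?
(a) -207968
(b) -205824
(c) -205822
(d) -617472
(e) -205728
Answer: b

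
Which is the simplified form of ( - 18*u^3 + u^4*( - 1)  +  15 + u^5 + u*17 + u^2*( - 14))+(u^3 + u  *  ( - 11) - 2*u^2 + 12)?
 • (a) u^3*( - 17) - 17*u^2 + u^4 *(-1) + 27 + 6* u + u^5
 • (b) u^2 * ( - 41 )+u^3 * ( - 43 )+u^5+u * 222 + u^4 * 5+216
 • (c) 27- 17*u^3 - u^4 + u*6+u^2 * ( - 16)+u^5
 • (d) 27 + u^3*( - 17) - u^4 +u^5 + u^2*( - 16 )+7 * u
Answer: c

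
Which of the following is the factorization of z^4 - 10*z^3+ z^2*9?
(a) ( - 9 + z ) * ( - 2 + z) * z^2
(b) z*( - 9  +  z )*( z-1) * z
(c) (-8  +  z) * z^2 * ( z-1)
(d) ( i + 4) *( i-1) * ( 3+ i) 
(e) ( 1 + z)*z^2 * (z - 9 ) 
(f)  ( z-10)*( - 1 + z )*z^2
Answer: b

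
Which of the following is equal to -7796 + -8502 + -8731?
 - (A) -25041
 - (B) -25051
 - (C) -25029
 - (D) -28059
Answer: C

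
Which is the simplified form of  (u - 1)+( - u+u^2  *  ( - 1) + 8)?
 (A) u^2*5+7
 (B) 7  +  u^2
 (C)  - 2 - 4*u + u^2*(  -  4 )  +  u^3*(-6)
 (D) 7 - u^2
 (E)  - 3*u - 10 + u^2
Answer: D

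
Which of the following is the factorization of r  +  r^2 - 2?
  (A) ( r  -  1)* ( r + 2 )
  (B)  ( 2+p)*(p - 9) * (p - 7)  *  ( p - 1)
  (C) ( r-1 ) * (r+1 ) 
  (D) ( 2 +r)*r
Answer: A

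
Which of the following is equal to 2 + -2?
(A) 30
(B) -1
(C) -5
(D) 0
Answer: D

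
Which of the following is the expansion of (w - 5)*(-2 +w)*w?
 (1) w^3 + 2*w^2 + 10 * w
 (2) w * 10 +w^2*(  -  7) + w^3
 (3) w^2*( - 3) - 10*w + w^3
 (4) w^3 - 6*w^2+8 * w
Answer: 2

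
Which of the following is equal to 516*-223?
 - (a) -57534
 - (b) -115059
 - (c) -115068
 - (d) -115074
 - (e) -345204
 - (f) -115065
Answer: c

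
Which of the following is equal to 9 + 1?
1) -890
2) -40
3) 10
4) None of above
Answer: 3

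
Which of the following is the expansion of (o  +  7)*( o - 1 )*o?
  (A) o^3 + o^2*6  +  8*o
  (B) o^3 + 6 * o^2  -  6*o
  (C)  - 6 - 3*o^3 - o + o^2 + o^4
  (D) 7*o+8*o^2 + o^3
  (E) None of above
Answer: E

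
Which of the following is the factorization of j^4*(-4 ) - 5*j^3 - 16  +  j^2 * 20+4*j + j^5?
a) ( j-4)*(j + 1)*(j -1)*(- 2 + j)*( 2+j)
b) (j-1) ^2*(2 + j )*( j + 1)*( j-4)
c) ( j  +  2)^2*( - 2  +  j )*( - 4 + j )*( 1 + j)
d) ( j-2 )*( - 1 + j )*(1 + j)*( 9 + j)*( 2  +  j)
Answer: a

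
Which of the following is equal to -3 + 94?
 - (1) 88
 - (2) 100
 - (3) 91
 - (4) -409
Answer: 3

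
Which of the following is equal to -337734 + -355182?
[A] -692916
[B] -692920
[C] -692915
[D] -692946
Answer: A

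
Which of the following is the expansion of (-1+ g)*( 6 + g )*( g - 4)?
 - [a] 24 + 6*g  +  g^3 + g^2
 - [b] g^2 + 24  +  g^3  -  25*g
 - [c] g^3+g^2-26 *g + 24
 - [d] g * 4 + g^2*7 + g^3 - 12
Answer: c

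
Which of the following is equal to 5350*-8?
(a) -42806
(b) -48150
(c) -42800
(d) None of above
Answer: c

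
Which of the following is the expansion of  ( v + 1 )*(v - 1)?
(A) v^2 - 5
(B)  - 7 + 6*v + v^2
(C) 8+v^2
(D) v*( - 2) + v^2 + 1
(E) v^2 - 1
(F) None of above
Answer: E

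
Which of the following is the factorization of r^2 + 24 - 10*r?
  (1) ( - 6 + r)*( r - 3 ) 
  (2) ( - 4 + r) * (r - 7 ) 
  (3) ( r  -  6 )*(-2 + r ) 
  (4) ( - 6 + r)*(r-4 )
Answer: 4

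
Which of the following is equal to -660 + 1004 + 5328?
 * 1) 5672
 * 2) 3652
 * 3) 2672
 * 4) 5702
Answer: 1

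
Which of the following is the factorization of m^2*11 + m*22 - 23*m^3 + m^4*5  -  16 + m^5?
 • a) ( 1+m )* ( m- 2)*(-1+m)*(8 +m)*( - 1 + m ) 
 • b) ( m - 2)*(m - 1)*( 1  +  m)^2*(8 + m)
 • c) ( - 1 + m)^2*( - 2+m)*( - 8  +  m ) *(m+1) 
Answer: a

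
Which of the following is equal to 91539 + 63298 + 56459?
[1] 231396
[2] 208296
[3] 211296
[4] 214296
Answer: 3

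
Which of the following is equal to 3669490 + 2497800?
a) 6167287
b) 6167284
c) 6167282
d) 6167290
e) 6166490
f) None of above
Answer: d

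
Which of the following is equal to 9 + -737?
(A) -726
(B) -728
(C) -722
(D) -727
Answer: B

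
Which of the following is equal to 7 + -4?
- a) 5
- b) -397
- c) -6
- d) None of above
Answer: d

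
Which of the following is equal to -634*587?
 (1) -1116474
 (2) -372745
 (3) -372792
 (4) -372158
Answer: 4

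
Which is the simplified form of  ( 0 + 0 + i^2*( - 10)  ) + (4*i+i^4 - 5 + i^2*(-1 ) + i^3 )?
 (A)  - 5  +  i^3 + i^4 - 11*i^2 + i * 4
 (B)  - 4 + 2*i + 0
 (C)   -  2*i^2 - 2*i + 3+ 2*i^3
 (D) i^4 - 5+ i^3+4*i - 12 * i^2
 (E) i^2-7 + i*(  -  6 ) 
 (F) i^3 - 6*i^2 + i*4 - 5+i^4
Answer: A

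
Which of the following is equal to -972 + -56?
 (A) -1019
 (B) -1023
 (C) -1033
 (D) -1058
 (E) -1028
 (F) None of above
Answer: E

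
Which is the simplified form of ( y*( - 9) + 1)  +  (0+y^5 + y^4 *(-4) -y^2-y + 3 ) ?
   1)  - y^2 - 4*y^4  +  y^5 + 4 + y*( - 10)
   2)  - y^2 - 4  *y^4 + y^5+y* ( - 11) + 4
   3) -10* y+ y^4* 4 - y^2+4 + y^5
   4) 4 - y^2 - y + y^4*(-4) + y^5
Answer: 1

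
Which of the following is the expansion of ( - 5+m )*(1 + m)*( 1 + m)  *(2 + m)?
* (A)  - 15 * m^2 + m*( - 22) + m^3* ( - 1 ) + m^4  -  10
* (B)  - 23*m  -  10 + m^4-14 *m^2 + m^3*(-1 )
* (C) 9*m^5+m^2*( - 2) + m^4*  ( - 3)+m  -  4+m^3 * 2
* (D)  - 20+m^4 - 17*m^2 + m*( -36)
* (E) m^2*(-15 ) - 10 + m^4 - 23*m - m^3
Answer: E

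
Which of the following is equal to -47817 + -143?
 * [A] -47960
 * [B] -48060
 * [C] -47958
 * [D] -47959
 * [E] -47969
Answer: A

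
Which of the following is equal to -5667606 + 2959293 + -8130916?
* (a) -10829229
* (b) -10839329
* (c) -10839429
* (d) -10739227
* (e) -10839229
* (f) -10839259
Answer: e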